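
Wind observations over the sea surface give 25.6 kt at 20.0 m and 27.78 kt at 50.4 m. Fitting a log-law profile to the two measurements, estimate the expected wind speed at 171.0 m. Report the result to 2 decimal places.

30.66 kt

Log law: V ∝ ln(z/z₀). From the pair, with r = V₁/V₂ = 0.92153,
ln z₀ = (ln z₁ − r·ln z₂)/(1 − r) = (2.9957 − 0.92153×3.9200)/0.07847 = -7.8580 → z₀ = 0.0003867 m
V₃ = V₁ · ln(z₃/z₀)/ln(z₁/z₀) = 25.6 × 12.9996/10.8537 = 30.6615 kt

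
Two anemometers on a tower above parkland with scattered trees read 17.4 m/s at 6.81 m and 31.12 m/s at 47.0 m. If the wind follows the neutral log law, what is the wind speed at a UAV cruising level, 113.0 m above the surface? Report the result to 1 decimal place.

37.4 m/s

Log law: V ∝ ln(z/z₀). From the pair, with r = V₁/V₂ = 0.55913,
ln z₀ = (ln z₁ − r·ln z₂)/(1 − r) = (1.9184 − 0.55913×3.8501)/0.44087 = -0.5315 → z₀ = 0.5877 m
V₃ = V₁ · ln(z₃/z₀)/ln(z₁/z₀) = 17.4 × 5.2589/2.4499 = 37.3505 m/s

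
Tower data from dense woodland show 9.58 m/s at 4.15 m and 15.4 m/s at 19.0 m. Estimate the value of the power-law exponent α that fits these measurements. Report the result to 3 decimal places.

α ≈ 0.312

Power law: V₂/V₁ = (z₂/z₁)^α ⇒ α = ln(V₂/V₁) / ln(z₂/z₁)
α = ln(15.4/9.58) / ln(19.0/4.15) = ln(1.6075) / ln(4.5783)
  = 0.47469 / 1.52133 = 0.31202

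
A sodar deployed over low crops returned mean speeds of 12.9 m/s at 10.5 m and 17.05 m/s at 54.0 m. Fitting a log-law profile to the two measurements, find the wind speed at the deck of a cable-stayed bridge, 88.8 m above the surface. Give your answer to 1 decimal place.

18.3 m/s

Log law: V ∝ ln(z/z₀). From the pair, with r = V₁/V₂ = 0.75660,
ln z₀ = (ln z₁ − r·ln z₂)/(1 − r) = (2.3514 − 0.75660×3.9890)/0.24340 = -2.7390 → z₀ = 0.06463 m
V₃ = V₁ · ln(z₃/z₀)/ln(z₁/z₀) = 12.9 × 7.2254/5.0904 = 18.3105 m/s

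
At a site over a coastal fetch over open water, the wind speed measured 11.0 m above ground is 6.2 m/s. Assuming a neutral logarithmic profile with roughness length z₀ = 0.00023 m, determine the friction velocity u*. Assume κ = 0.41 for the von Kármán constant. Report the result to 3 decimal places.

u* ≈ 0.236 m/s

Log law: V(z) = (u*/κ) · ln(z/z₀) ⇒ u* = κ · V / ln(z/z₀)
u* = 0.41 × 6.2 / ln(11.0/0.00023) = 0.41 × 6.2 / 10.7753
   = 2.5420 / 10.7753 = 0.2359 m/s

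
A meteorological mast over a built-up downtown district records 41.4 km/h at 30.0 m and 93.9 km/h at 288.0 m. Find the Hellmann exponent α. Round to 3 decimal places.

α ≈ 0.362

Power law: V₂/V₁ = (z₂/z₁)^α ⇒ α = ln(V₂/V₁) / ln(z₂/z₁)
α = ln(93.9/41.4) / ln(288.0/30.0) = ln(2.2681) / ln(9.6000)
  = 0.81895 / 2.26176 = 0.36208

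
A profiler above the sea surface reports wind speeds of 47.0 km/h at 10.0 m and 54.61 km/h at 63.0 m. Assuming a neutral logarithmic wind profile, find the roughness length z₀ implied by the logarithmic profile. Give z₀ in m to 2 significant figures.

Log law: V(z) ∝ ln(z/z₀). With r = V₁/V₂ = 47.0/54.61 = 0.86065,
r · ln(z₂/z₀) = ln(z₁/z₀) ⇒ ln z₀ = (ln z₁ − r·ln z₂)/(1 − r)
ln z₀ = (2.30259 − 0.86065×4.14313) / 0.13935 = -9.0648
z₀ = exp(-9.0648) = 0.0001157 m

z₀ ≈ 0.00012 m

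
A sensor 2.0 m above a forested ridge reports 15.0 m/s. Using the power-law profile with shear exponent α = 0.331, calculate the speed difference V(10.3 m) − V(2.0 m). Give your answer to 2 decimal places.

Power law: V₂ = V₁ · (z₂/z₁)^α = 15.0 × (5.1500)^0.331 = 25.8047 m/s
ΔV = 25.8047 − 15.0 = 10.8047 m/s

10.80 m/s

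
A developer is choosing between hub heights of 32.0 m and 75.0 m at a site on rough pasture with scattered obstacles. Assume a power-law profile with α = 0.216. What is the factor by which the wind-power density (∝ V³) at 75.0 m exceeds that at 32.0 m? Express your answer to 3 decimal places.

Speed ratio: V_B/V_A = (z_B/z_A)^α = (75.0/32.0)^0.216 = (2.3438)^0.216 = 1.20199
Power-density ratio: P_B/P_A = (V_B/V_A)³ = (1.20199)³ = 1.73661

1.737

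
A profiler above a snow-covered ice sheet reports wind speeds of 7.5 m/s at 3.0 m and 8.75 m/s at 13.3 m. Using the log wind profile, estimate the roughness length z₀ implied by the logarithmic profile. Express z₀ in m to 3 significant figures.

Log law: V(z) ∝ ln(z/z₀). With r = V₁/V₂ = 7.5/8.75 = 0.85714,
r · ln(z₂/z₀) = ln(z₁/z₀) ⇒ ln z₀ = (ln z₁ − r·ln z₂)/(1 − r)
ln z₀ = (1.09861 − 0.85714×2.58776) / 0.14286 = -7.8363
z₀ = exp(-7.8363) = 0.0003951 m

z₀ ≈ 0.000395 m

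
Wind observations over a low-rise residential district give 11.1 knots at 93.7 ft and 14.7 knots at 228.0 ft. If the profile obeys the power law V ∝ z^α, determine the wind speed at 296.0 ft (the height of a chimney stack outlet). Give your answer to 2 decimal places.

First find α: α = ln(V₂/V₁)/ln(z₂/z₁) = ln(14.7/11.1)/ln(228.0/93.7) = 0.28090/0.88925 = 0.3159
Extrapolate from 228.0 ft to 296.0 ft: V₃ = 14.7 × (296.0/228.0)^0.3159 = 14.7 × 1.0859 = 15.9634 knots

15.96 knots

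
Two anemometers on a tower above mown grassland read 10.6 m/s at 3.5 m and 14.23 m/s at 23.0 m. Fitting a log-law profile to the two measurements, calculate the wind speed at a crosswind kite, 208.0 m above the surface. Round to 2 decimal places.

Log law: V ∝ ln(z/z₀). From the pair, with r = V₁/V₂ = 0.74491,
ln z₀ = (ln z₁ − r·ln z₂)/(1 − r) = (1.2528 − 0.74491×3.1355)/0.25509 = -4.2450 → z₀ = 0.01434 m
V₃ = V₁ · ln(z₃/z₀)/ln(z₁/z₀) = 10.6 × 9.5826/5.4978 = 18.4757 m/s

18.48 m/s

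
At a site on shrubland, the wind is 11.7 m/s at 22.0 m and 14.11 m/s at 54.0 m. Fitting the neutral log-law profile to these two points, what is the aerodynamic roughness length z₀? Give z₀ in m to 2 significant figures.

Log law: V(z) ∝ ln(z/z₀). With r = V₁/V₂ = 11.7/14.11 = 0.82920,
r · ln(z₂/z₀) = ln(z₁/z₀) ⇒ ln z₀ = (ln z₁ − r·ln z₂)/(1 − r)
ln z₀ = (3.09104 − 0.82920×3.98898) / 0.17080 = -1.2683
z₀ = exp(-1.2683) = 0.2813 m

z₀ ≈ 0.28 m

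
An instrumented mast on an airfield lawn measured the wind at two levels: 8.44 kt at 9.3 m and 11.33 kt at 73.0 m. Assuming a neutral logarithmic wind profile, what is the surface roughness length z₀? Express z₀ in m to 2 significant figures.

z₀ ≈ 0.023 m

Log law: V(z) ∝ ln(z/z₀). With r = V₁/V₂ = 8.44/11.33 = 0.74492,
r · ln(z₂/z₀) = ln(z₁/z₀) ⇒ ln z₀ = (ln z₁ − r·ln z₂)/(1 − r)
ln z₀ = (2.23001 − 0.74492×4.29046) / 0.25508 = -3.7873
z₀ = exp(-3.7873) = 0.02266 m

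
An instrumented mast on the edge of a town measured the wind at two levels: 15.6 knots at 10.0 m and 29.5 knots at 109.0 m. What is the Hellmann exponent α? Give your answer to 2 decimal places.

Power law: V₂/V₁ = (z₂/z₁)^α ⇒ α = ln(V₂/V₁) / ln(z₂/z₁)
α = ln(29.5/15.6) / ln(109.0/10.0) = ln(1.8910) / ln(10.9000)
  = 0.63712 / 2.38876 = 0.26672

α ≈ 0.27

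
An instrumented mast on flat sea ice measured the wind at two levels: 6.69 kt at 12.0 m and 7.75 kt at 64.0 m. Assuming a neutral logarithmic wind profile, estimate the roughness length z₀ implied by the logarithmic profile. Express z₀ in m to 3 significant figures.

Log law: V(z) ∝ ln(z/z₀). With r = V₁/V₂ = 6.69/7.75 = 0.86323,
r · ln(z₂/z₀) = ln(z₁/z₀) ⇒ ln z₀ = (ln z₁ − r·ln z₂)/(1 − r)
ln z₀ = (2.48491 − 0.86323×4.15888) / 0.13677 = -8.0801
z₀ = exp(-8.0801) = 0.0003096 m

z₀ ≈ 0.000310 m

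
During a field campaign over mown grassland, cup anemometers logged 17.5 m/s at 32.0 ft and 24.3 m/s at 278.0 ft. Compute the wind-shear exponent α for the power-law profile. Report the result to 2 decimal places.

α ≈ 0.15

Power law: V₂/V₁ = (z₂/z₁)^α ⇒ α = ln(V₂/V₁) / ln(z₂/z₁)
α = ln(24.3/17.5) / ln(278.0/32.0) = ln(1.3886) / ln(8.6875)
  = 0.32828 / 2.16189 = 0.15185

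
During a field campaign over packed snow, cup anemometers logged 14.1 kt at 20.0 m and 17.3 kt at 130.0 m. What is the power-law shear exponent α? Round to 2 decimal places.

α ≈ 0.11

Power law: V₂/V₁ = (z₂/z₁)^α ⇒ α = ln(V₂/V₁) / ln(z₂/z₁)
α = ln(17.3/14.1) / ln(130.0/20.0) = ln(1.2270) / ln(6.5000)
  = 0.20453 / 1.87180 = 0.10927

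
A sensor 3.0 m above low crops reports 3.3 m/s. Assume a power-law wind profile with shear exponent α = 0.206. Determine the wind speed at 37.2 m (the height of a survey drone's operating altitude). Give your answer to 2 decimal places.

5.54 m/s

Power-law profile: V₂ = V₁ · (z₂/z₁)^α
V₂ = 3.3 × (37.2/3.0)^0.206 = 3.3 × (12.4000)^0.206
    = 3.3 × 1.6798 = 5.5432 m/s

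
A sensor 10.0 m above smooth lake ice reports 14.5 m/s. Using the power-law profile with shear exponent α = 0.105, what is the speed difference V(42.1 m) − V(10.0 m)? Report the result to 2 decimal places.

2.36 m/s

Power law: V₂ = V₁ · (z₂/z₁)^α = 14.5 × (4.2100)^0.105 = 16.8623 m/s
ΔV = 16.8623 − 14.5 = 2.3623 m/s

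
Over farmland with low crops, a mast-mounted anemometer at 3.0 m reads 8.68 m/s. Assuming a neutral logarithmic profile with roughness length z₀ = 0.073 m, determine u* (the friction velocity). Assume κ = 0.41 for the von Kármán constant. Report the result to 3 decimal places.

u* ≈ 0.958 m/s

Log law: V(z) = (u*/κ) · ln(z/z₀) ⇒ u* = κ · V / ln(z/z₀)
u* = 0.41 × 8.68 / ln(3.0/0.073) = 0.41 × 8.68 / 3.7159
   = 3.5588 / 3.7159 = 0.9577 m/s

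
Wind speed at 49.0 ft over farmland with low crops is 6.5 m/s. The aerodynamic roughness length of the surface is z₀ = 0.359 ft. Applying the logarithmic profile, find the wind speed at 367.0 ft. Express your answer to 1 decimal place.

9.2 m/s

Log law: V(z) ∝ ln(z/z₀), so V₂/V₁ = ln(z₂/z₀) / ln(z₁/z₀).
ln(367.0/0.359) = 6.9298, ln(49.0/0.359) = 4.9163
V₂ = 6.5 × 6.9298/4.9163 = 6.5 × 1.4096 = 9.1622 m/s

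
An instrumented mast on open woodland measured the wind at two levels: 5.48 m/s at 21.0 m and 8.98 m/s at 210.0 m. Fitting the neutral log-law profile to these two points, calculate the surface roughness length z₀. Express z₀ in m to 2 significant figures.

z₀ ≈ 0.57 m

Log law: V(z) ∝ ln(z/z₀). With r = V₁/V₂ = 5.48/8.98 = 0.61024,
r · ln(z₂/z₀) = ln(z₁/z₀) ⇒ ln z₀ = (ln z₁ − r·ln z₂)/(1 − r)
ln z₀ = (3.04452 − 0.61024×5.34711) / 0.38976 = -0.5607
z₀ = exp(-0.5607) = 0.5708 m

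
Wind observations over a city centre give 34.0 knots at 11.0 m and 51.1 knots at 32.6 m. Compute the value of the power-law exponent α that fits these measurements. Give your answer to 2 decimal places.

α ≈ 0.38

Power law: V₂/V₁ = (z₂/z₁)^α ⇒ α = ln(V₂/V₁) / ln(z₂/z₁)
α = ln(51.1/34.0) / ln(32.6/11.0) = ln(1.5029) / ln(2.9636)
  = 0.40742 / 1.08642 = 0.37502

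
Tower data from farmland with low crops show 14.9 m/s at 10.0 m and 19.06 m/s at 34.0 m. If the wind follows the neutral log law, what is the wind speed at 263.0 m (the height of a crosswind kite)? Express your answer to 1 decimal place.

Log law: V ∝ ln(z/z₀). From the pair, with r = V₁/V₂ = 0.78174,
ln z₀ = (ln z₁ − r·ln z₂)/(1 − r) = (2.3026 − 0.78174×3.5264)/0.21826 = -2.0806 → z₀ = 0.1248 m
V₃ = V₁ · ln(z₃/z₀)/ln(z₁/z₀) = 14.9 × 7.6528/4.3832 = 26.0143 m/s

26.0 m/s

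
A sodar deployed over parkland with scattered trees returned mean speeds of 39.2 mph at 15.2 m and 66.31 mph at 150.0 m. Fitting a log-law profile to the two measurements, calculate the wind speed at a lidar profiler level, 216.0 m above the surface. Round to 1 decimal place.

Log law: V ∝ ln(z/z₀). From the pair, with r = V₁/V₂ = 0.59116,
ln z₀ = (ln z₁ − r·ln z₂)/(1 − r) = (2.7213 − 0.59116×5.0106)/0.40884 = -0.5890 → z₀ = 0.5549 m
V₃ = V₁ · ln(z₃/z₀)/ln(z₁/z₀) = 39.2 × 5.9643/3.3103 = 70.6280 mph

70.6 mph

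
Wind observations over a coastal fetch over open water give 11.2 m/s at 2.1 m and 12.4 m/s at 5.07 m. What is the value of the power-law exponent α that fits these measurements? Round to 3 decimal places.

α ≈ 0.115

Power law: V₂/V₁ = (z₂/z₁)^α ⇒ α = ln(V₂/V₁) / ln(z₂/z₁)
α = ln(12.4/11.2) / ln(5.07/2.1) = ln(1.1071) / ln(2.4143)
  = 0.10178 / 0.88140 = 0.11548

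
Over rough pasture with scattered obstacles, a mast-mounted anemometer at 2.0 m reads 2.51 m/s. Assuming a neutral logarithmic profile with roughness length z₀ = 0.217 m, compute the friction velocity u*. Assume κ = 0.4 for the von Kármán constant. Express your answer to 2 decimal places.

Log law: V(z) = (u*/κ) · ln(z/z₀) ⇒ u* = κ · V / ln(z/z₀)
u* = 0.4 × 2.51 / ln(2.0/0.217) = 0.4 × 2.51 / 2.2210
   = 1.0040 / 2.2210 = 0.4520 m/s

u* ≈ 0.45 m/s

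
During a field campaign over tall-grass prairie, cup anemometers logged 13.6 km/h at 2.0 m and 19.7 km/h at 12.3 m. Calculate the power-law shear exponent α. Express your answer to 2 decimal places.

α ≈ 0.20

Power law: V₂/V₁ = (z₂/z₁)^α ⇒ α = ln(V₂/V₁) / ln(z₂/z₁)
α = ln(19.7/13.6) / ln(12.3/2.0) = ln(1.4485) / ln(6.1500)
  = 0.37055 / 1.81645 = 0.20400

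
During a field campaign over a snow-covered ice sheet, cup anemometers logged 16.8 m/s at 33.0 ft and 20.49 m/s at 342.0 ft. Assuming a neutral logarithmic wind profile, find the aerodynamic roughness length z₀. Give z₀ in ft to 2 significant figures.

z₀ ≈ 0.00079 ft

Log law: V(z) ∝ ln(z/z₀). With r = V₁/V₂ = 16.8/20.49 = 0.81991,
r · ln(z₂/z₀) = ln(z₁/z₀) ⇒ ln z₀ = (ln z₁ − r·ln z₂)/(1 − r)
ln z₀ = (3.49651 − 0.81991×5.83481) / 0.18009 = -7.1494
z₀ = exp(-7.1494) = 0.0007853 ft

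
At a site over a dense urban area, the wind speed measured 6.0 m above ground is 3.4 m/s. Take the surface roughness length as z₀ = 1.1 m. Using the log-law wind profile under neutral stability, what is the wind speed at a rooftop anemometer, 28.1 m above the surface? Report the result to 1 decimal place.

6.5 m/s

Log law: V(z) ∝ ln(z/z₀), so V₂/V₁ = ln(z₂/z₀) / ln(z₁/z₀).
ln(28.1/1.1) = 3.2405, ln(6.0/1.1) = 1.6964
V₂ = 3.4 × 3.2405/1.6964 = 3.4 × 1.9101 = 6.4945 m/s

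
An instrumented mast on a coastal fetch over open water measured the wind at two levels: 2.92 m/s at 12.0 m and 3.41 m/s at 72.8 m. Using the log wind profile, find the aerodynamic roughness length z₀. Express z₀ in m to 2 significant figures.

z₀ ≈ 0.00026 m

Log law: V(z) ∝ ln(z/z₀). With r = V₁/V₂ = 2.92/3.41 = 0.85630,
r · ln(z₂/z₀) = ln(z₁/z₀) ⇒ ln z₀ = (ln z₁ − r·ln z₂)/(1 − r)
ln z₀ = (2.48491 − 0.85630×4.28772) / 0.14370 = -8.2584
z₀ = exp(-8.2584) = 0.0002591 m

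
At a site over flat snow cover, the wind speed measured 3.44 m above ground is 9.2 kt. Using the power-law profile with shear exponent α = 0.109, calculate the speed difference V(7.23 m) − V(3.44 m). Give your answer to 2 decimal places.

Power law: V₂ = V₁ · (z₂/z₁)^α = 9.2 × (2.1017)^0.109 = 9.9758 kt
ΔV = 9.9758 − 9.2 = 0.7758 kt

0.78 kt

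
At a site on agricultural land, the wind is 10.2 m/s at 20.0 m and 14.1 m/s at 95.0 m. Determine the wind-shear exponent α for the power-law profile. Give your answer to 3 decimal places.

α ≈ 0.208

Power law: V₂/V₁ = (z₂/z₁)^α ⇒ α = ln(V₂/V₁) / ln(z₂/z₁)
α = ln(14.1/10.2) / ln(95.0/20.0) = ln(1.3824) / ln(4.7500)
  = 0.32379 / 1.55814 = 0.20780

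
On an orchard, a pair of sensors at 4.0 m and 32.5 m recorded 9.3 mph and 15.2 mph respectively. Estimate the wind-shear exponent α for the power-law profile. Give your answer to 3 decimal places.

α ≈ 0.235

Power law: V₂/V₁ = (z₂/z₁)^α ⇒ α = ln(V₂/V₁) / ln(z₂/z₁)
α = ln(15.2/9.3) / ln(32.5/4.0) = ln(1.6344) / ln(8.1250)
  = 0.49128 / 2.09495 = 0.23451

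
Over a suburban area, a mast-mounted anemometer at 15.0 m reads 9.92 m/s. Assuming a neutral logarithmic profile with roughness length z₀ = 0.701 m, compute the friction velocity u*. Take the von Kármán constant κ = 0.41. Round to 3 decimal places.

u* ≈ 1.328 m/s

Log law: V(z) = (u*/κ) · ln(z/z₀) ⇒ u* = κ · V / ln(z/z₀)
u* = 0.41 × 9.92 / ln(15.0/0.701) = 0.41 × 9.92 / 3.0633
   = 4.0672 / 3.0633 = 1.3277 m/s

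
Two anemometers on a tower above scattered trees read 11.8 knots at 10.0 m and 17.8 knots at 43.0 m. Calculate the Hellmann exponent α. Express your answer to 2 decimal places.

Power law: V₂/V₁ = (z₂/z₁)^α ⇒ α = ln(V₂/V₁) / ln(z₂/z₁)
α = ln(17.8/11.8) / ln(43.0/10.0) = ln(1.5085) / ln(4.3000)
  = 0.41110 / 1.45862 = 0.28184

α ≈ 0.28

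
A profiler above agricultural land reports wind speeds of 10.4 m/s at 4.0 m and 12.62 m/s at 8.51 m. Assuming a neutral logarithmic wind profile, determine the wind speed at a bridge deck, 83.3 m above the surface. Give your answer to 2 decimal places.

19.33 m/s

Log law: V ∝ ln(z/z₀). From the pair, with r = V₁/V₂ = 0.82409,
ln z₀ = (ln z₁ − r·ln z₂)/(1 − r) = (1.3863 − 0.82409×2.1412)/0.17591 = -2.1504 → z₀ = 0.1164 m
V₃ = V₁ · ln(z₃/z₀)/ln(z₁/z₀) = 10.4 × 6.5728/3.5367 = 19.3281 m/s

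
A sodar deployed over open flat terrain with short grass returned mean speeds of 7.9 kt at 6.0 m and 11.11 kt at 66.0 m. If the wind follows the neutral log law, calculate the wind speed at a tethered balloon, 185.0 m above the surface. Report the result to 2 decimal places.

Log law: V ∝ ln(z/z₀). From the pair, with r = V₁/V₂ = 0.71107,
ln z₀ = (ln z₁ − r·ln z₂)/(1 − r) = (1.7918 − 0.71107×4.1897)/0.28893 = -4.1096 → z₀ = 0.01641 m
V₃ = V₁ · ln(z₃/z₀)/ln(z₁/z₀) = 7.9 × 9.3300/5.9014 = 12.4898 kt

12.49 kt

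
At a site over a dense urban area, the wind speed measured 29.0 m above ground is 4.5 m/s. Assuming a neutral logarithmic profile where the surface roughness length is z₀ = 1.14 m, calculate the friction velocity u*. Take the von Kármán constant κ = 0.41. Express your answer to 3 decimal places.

Log law: V(z) = (u*/κ) · ln(z/z₀) ⇒ u* = κ · V / ln(z/z₀)
u* = 0.41 × 4.5 / ln(29.0/1.14) = 0.41 × 4.5 / 3.2363
   = 1.8450 / 3.2363 = 0.5701 m/s

u* ≈ 0.570 m/s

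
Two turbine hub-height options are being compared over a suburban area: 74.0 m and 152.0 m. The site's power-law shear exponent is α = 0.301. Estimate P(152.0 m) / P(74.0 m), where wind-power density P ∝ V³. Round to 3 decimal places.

Speed ratio: V_B/V_A = (z_B/z_A)^α = (152.0/74.0)^0.301 = (2.0541)^0.301 = 1.24193
Power-density ratio: P_B/P_A = (V_B/V_A)³ = (1.24193)³ = 1.91553

1.916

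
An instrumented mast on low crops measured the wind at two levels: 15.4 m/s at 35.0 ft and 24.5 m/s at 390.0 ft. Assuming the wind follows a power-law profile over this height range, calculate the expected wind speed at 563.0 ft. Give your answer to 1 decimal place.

26.3 m/s

First find α: α = ln(V₂/V₁)/ln(z₂/z₁) = ln(24.5/15.4)/ln(390.0/35.0) = 0.46431/2.41080 = 0.1926
Extrapolate from 390.0 ft to 563.0 ft: V₃ = 24.5 × (563.0/390.0)^0.1926 = 24.5 × 1.0733 = 26.2951 m/s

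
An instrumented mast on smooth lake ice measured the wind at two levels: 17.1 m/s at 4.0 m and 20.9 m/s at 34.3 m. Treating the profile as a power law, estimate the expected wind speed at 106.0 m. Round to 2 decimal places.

First find α: α = ln(V₂/V₁)/ln(z₂/z₁) = ln(20.9/17.1)/ln(34.3/4.0) = 0.20067/2.14885 = 0.0934
Extrapolate from 34.3 m to 106.0 m: V₃ = 20.9 × (106.0/34.3)^0.0934 = 20.9 × 1.1111 = 23.2223 m/s

23.22 m/s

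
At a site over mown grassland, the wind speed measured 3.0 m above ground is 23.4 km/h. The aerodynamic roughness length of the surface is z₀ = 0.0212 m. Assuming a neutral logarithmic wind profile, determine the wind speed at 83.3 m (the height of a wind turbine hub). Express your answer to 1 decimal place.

Log law: V(z) ∝ ln(z/z₀), so V₂/V₁ = ln(z₂/z₀) / ln(z₁/z₀).
ln(83.3/0.0212) = 8.2762, ln(3.0/0.0212) = 4.9524
V₂ = 23.4 × 8.2762/4.9524 = 23.4 × 1.6712 = 39.1052 km/h

39.1 km/h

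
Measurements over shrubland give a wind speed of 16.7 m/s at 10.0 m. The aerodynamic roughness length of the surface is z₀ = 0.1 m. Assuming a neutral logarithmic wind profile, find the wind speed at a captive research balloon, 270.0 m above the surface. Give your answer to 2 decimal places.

28.65 m/s

Log law: V(z) ∝ ln(z/z₀), so V₂/V₁ = ln(z₂/z₀) / ln(z₁/z₀).
ln(270.0/0.1) = 7.9010, ln(10.0/0.1) = 4.6052
V₂ = 16.7 × 7.9010/4.6052 = 16.7 × 1.7157 = 28.6519 m/s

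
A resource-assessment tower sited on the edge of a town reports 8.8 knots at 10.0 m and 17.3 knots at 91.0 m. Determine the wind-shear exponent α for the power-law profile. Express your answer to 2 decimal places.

Power law: V₂/V₁ = (z₂/z₁)^α ⇒ α = ln(V₂/V₁) / ln(z₂/z₁)
α = ln(17.3/8.8) / ln(91.0/10.0) = ln(1.9659) / ln(9.1000)
  = 0.67595 / 2.20827 = 0.30610

α ≈ 0.31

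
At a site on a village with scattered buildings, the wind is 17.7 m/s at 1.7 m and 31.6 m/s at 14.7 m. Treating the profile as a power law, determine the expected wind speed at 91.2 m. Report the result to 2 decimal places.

First find α: α = ln(V₂/V₁)/ln(z₂/z₁) = ln(31.6/17.7)/ln(14.7/1.7) = 0.57959/2.15722 = 0.2687
Extrapolate from 14.7 m to 91.2 m: V₃ = 31.6 × (91.2/14.7)^0.2687 = 31.6 × 1.6330 = 51.6013 m/s

51.60 m/s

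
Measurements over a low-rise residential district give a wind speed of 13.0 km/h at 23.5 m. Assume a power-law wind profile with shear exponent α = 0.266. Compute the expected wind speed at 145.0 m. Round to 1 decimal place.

Power-law profile: V₂ = V₁ · (z₂/z₁)^α
V₂ = 13.0 × (145.0/23.5)^0.266 = 13.0 × (6.1702)^0.266
    = 13.0 × 1.6226 = 21.0942 km/h

21.1 km/h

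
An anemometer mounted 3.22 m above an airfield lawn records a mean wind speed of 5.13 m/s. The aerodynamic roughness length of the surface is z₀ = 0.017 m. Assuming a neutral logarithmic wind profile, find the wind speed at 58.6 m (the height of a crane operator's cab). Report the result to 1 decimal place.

8.0 m/s

Log law: V(z) ∝ ln(z/z₀), so V₂/V₁ = ln(z₂/z₀) / ln(z₁/z₀).
ln(58.6/0.017) = 8.1453, ln(3.22/0.017) = 5.2439
V₂ = 5.13 × 8.1453/5.2439 = 5.13 × 1.5533 = 7.9683 m/s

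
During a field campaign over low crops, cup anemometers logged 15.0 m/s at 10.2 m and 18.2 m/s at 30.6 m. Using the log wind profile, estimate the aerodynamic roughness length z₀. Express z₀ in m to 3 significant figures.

z₀ ≈ 0.0592 m

Log law: V(z) ∝ ln(z/z₀). With r = V₁/V₂ = 15.0/18.2 = 0.82418,
r · ln(z₂/z₀) = ln(z₁/z₀) ⇒ ln z₀ = (ln z₁ − r·ln z₂)/(1 − r)
ln z₀ = (2.32239 − 0.82418×3.42100) / 0.17582 = -2.8274
z₀ = exp(-2.8274) = 0.05917 m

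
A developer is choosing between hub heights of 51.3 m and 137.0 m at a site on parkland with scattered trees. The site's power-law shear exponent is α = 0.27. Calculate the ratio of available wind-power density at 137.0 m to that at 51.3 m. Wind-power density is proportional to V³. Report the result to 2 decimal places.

2.22

Speed ratio: V_B/V_A = (z_B/z_A)^α = (137.0/51.3)^0.27 = (2.6706)^0.27 = 1.30372
Power-density ratio: P_B/P_A = (V_B/V_A)³ = (1.30372)³ = 2.21589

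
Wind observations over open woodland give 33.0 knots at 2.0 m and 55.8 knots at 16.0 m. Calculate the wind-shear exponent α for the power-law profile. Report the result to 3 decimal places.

Power law: V₂/V₁ = (z₂/z₁)^α ⇒ α = ln(V₂/V₁) / ln(z₂/z₁)
α = ln(55.8/33.0) / ln(16.0/2.0) = ln(1.6909) / ln(8.0000)
  = 0.52527 / 2.07944 = 0.25260

α ≈ 0.253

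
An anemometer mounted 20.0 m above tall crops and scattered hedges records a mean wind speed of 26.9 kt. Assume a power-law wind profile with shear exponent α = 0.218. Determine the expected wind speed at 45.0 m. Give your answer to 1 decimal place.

32.1 kt

Power-law profile: V₂ = V₁ · (z₂/z₁)^α
V₂ = 26.9 × (45.0/20.0)^0.218 = 26.9 × (2.2500)^0.218
    = 26.9 × 1.1934 = 32.1017 kt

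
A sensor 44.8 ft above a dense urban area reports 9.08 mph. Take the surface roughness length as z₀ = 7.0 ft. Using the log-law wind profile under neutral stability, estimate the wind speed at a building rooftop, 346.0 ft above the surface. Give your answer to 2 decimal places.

19.08 mph

Log law: V(z) ∝ ln(z/z₀), so V₂/V₁ = ln(z₂/z₀) / ln(z₁/z₀).
ln(346.0/7.0) = 3.9005, ln(44.8/7.0) = 1.8563
V₂ = 9.08 × 3.9005/1.8563 = 9.08 × 2.1012 = 19.0793 mph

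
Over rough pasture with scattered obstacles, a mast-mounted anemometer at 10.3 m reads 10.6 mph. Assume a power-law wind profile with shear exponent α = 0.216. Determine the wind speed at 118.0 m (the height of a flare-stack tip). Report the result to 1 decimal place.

17.9 mph

Power-law profile: V₂ = V₁ · (z₂/z₁)^α
V₂ = 10.6 × (118.0/10.3)^0.216 = 10.6 × (11.4563)^0.216
    = 10.6 × 1.6934 = 17.9498 mph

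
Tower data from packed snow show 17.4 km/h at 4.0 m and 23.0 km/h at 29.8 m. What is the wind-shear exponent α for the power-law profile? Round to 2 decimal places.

Power law: V₂/V₁ = (z₂/z₁)^α ⇒ α = ln(V₂/V₁) / ln(z₂/z₁)
α = ln(23.0/17.4) / ln(29.8/4.0) = ln(1.3218) / ln(7.4500)
  = 0.27902 / 2.00821 = 0.13894

α ≈ 0.14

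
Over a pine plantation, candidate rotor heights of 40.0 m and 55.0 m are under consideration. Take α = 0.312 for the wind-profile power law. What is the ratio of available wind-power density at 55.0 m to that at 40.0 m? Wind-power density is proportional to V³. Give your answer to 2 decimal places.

Speed ratio: V_B/V_A = (z_B/z_A)^α = (55.0/40.0)^0.312 = (1.3750)^0.312 = 1.10446
Power-density ratio: P_B/P_A = (V_B/V_A)³ = (1.10446)³ = 1.34726

1.35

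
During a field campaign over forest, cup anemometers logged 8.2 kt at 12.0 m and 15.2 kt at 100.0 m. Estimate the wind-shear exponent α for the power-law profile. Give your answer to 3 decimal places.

Power law: V₂/V₁ = (z₂/z₁)^α ⇒ α = ln(V₂/V₁) / ln(z₂/z₁)
α = ln(15.2/8.2) / ln(100.0/12.0) = ln(1.8537) / ln(8.3333)
  = 0.61716 / 2.12026 = 0.29108

α ≈ 0.291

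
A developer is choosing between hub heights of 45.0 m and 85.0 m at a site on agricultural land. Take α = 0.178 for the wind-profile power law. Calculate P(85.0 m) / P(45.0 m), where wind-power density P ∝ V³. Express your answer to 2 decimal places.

1.40

Speed ratio: V_B/V_A = (z_B/z_A)^α = (85.0/45.0)^0.178 = (1.8889)^0.178 = 1.11986
Power-density ratio: P_B/P_A = (V_B/V_A)³ = (1.11986)³ = 1.40441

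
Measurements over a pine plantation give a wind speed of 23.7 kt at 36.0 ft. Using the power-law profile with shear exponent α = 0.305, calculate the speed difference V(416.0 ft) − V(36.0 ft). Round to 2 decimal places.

Power law: V₂ = V₁ · (z₂/z₁)^α = 23.7 × (11.5556)^0.305 = 49.9919 kt
ΔV = 49.9919 − 23.7 = 26.2919 kt

26.29 kt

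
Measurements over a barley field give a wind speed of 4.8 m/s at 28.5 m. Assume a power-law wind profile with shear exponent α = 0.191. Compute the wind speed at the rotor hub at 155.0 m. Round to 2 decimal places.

6.63 m/s

Power-law profile: V₂ = V₁ · (z₂/z₁)^α
V₂ = 4.8 × (155.0/28.5)^0.191 = 4.8 × (5.4386)^0.191
    = 4.8 × 1.3819 = 6.6331 m/s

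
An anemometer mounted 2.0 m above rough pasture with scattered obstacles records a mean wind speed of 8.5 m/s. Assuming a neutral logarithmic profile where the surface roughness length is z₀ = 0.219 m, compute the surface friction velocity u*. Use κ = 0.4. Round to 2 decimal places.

Log law: V(z) = (u*/κ) · ln(z/z₀) ⇒ u* = κ · V / ln(z/z₀)
u* = 0.4 × 8.5 / ln(2.0/0.219) = 0.4 × 8.5 / 2.2118
   = 3.4000 / 2.2118 = 1.5372 m/s

u* ≈ 1.54 m/s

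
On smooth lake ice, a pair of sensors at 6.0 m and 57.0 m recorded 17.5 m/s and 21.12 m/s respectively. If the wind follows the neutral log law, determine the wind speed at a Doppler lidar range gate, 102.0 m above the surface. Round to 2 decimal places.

22.06 m/s

Log law: V ∝ ln(z/z₀). From the pair, with r = V₁/V₂ = 0.82860,
ln z₀ = (ln z₁ − r·ln z₂)/(1 − r) = (1.7918 − 0.82860×4.0431)/0.17140 = -9.0916 → z₀ = 0.0001126 m
V₃ = V₁ · ln(z₃/z₀)/ln(z₁/z₀) = 17.5 × 13.7165/10.8833 = 22.0557 m/s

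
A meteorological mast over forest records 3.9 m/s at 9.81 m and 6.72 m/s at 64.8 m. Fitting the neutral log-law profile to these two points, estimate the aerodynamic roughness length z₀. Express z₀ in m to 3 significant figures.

Log law: V(z) ∝ ln(z/z₀). With r = V₁/V₂ = 3.9/6.72 = 0.58036,
r · ln(z₂/z₀) = ln(z₁/z₀) ⇒ ln z₀ = (ln z₁ − r·ln z₂)/(1 − r)
ln z₀ = (2.28340 − 0.58036×4.17131) / 0.41964 = -0.3275
z₀ = exp(-0.3275) = 0.7207 m

z₀ ≈ 0.721 m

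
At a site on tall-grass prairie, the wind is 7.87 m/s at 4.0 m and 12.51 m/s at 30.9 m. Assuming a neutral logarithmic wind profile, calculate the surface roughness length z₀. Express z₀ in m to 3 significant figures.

Log law: V(z) ∝ ln(z/z₀). With r = V₁/V₂ = 7.87/12.51 = 0.62910,
r · ln(z₂/z₀) = ln(z₁/z₀) ⇒ ln z₀ = (ln z₁ − r·ln z₂)/(1 − r)
ln z₀ = (1.38629 − 0.62910×3.43076) / 0.37090 = -2.0814
z₀ = exp(-2.0814) = 0.1248 m

z₀ ≈ 0.125 m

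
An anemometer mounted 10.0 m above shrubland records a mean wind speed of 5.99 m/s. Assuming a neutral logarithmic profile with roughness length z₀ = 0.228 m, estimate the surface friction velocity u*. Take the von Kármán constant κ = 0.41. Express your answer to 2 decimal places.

u* ≈ 0.65 m/s

Log law: V(z) = (u*/κ) · ln(z/z₀) ⇒ u* = κ · V / ln(z/z₀)
u* = 0.41 × 5.99 / ln(10.0/0.228) = 0.41 × 5.99 / 3.7810
   = 2.4559 / 3.7810 = 0.6495 m/s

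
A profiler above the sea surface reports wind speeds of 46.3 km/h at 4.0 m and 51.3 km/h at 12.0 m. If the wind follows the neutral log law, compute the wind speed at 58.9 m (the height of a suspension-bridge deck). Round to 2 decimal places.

58.54 km/h

Log law: V ∝ ln(z/z₀). From the pair, with r = V₁/V₂ = 0.90253,
ln z₀ = (ln z₁ − r·ln z₂)/(1 − r) = (1.3863 − 0.90253×2.4849)/0.09747 = -8.7869 → z₀ = 0.0001527 m
V₃ = V₁ · ln(z₃/z₀)/ln(z₁/z₀) = 46.3 × 12.8627/10.1731 = 58.5407 km/h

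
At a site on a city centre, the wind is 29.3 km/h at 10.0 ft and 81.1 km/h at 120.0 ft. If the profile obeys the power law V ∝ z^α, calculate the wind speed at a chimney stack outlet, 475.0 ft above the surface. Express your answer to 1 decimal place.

142.5 km/h

First find α: α = ln(V₂/V₁)/ln(z₂/z₁) = ln(81.1/29.3)/ln(120.0/10.0) = 1.01810/2.48491 = 0.4097
Extrapolate from 120.0 ft to 475.0 ft: V₃ = 81.1 × (475.0/120.0)^0.4097 = 81.1 × 1.7571 = 142.5045 km/h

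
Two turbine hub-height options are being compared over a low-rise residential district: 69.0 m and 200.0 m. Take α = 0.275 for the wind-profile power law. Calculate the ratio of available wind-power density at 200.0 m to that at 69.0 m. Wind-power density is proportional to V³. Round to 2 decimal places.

Speed ratio: V_B/V_A = (z_B/z_A)^α = (200.0/69.0)^0.275 = (2.8986)^0.275 = 1.33998
Power-density ratio: P_B/P_A = (V_B/V_A)³ = (1.33998)³ = 2.40602

2.41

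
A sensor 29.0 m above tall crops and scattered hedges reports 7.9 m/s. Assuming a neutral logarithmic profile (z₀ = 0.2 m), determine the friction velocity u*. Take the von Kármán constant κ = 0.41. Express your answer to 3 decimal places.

u* ≈ 0.651 m/s

Log law: V(z) = (u*/κ) · ln(z/z₀) ⇒ u* = κ · V / ln(z/z₀)
u* = 0.41 × 7.9 / ln(29.0/0.2) = 0.41 × 7.9 / 4.9767
   = 3.2390 / 4.9767 = 0.6508 m/s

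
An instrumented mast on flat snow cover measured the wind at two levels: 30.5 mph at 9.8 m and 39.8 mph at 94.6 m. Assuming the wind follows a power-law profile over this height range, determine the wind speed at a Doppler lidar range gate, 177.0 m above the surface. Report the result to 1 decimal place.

First find α: α = ln(V₂/V₁)/ln(z₂/z₁) = ln(39.8/30.5)/ln(94.6/9.8) = 0.26614/2.26728 = 0.1174
Extrapolate from 94.6 m to 177.0 m: V₃ = 39.8 × (177.0/94.6)^0.1174 = 39.8 × 1.0763 = 42.8372 mph

42.8 mph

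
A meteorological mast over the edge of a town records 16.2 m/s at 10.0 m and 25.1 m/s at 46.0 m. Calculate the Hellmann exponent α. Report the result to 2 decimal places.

Power law: V₂/V₁ = (z₂/z₁)^α ⇒ α = ln(V₂/V₁) / ln(z₂/z₁)
α = ln(25.1/16.2) / ln(46.0/10.0) = ln(1.5494) / ln(4.6000)
  = 0.43786 / 1.52606 = 0.28692

α ≈ 0.29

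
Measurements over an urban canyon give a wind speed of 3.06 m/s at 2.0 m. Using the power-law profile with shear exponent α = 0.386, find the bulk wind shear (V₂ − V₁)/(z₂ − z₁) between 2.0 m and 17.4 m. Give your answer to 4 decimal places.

Power law: V₂ = V₁ · (z₂/z₁)^α = 3.06 × (8.7000)^0.386 = 7.0530 m/s
ΔV/Δz = (7.0530 − 3.06)/(17.4 − 2.0) = 3.9930/15.4000 = 0.25929 m/s/m

0.2593 m/s/m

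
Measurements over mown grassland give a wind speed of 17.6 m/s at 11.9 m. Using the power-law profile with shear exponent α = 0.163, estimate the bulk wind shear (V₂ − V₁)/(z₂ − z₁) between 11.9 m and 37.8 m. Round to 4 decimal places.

0.1409 m/s/m

Power law: V₂ = V₁ · (z₂/z₁)^α = 17.6 × (3.1765)^0.163 = 21.2486 m/s
ΔV/Δz = (21.2486 − 17.6)/(37.8 − 11.9) = 3.6486/25.9000 = 0.14087 m/s/m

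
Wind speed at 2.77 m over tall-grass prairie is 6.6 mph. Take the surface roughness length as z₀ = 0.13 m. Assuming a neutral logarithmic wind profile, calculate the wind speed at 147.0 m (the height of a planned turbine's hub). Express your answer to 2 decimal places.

15.17 mph

Log law: V(z) ∝ ln(z/z₀), so V₂/V₁ = ln(z₂/z₀) / ln(z₁/z₀).
ln(147.0/0.13) = 7.0307, ln(2.77/0.13) = 3.0591
V₂ = 6.6 × 7.0307/3.0591 = 6.6 × 2.2983 = 15.1688 mph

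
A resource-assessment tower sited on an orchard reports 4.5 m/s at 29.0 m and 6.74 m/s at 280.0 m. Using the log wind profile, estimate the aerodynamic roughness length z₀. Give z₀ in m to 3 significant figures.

z₀ ≈ 0.305 m

Log law: V(z) ∝ ln(z/z₀). With r = V₁/V₂ = 4.5/6.74 = 0.66766,
r · ln(z₂/z₀) = ln(z₁/z₀) ⇒ ln z₀ = (ln z₁ − r·ln z₂)/(1 − r)
ln z₀ = (3.36730 − 0.66766×5.63479) / 0.33234 = -1.1879
z₀ = exp(-1.1879) = 0.3048 m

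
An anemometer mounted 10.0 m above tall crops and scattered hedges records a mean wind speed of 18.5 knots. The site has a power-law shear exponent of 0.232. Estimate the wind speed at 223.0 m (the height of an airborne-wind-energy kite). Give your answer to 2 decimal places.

Power-law profile: V₂ = V₁ · (z₂/z₁)^α
V₂ = 18.5 × (223.0/10.0)^0.232 = 18.5 × (22.3000)^0.232
    = 18.5 × 2.0550 = 38.0171 knots

38.02 knots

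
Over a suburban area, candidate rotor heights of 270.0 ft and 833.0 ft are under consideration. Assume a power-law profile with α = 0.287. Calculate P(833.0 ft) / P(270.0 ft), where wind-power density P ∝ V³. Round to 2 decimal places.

Speed ratio: V_B/V_A = (z_B/z_A)^α = (833.0/270.0)^0.287 = (3.0852)^0.287 = 1.38173
Power-density ratio: P_B/P_A = (V_B/V_A)³ = (1.38173)³ = 2.63798

2.64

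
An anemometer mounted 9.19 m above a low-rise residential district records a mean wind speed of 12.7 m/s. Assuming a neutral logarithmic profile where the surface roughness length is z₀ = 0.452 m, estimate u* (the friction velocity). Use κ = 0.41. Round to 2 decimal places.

Log law: V(z) = (u*/κ) · ln(z/z₀) ⇒ u* = κ · V / ln(z/z₀)
u* = 0.41 × 12.7 / ln(9.19/0.452) = 0.41 × 12.7 / 3.0122
   = 5.2070 / 3.0122 = 1.7286 m/s

u* ≈ 1.73 m/s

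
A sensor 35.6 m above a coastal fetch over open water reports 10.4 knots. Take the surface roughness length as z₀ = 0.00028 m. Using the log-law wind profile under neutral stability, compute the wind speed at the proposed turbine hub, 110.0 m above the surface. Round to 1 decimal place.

Log law: V(z) ∝ ln(z/z₀), so V₂/V₁ = ln(z₂/z₀) / ln(z₁/z₀).
ln(110.0/0.00028) = 12.8812, ln(35.6/0.00028) = 11.7531
V₂ = 10.4 × 12.8812/11.7531 = 10.4 × 1.0960 = 11.3983 knots

11.4 knots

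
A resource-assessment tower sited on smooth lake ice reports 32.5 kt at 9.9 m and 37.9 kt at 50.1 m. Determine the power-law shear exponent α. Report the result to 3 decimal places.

α ≈ 0.095

Power law: V₂/V₁ = (z₂/z₁)^α ⇒ α = ln(V₂/V₁) / ln(z₂/z₁)
α = ln(37.9/32.5) / ln(50.1/9.9) = ln(1.1662) / ln(5.0606)
  = 0.15371 / 1.62149 = 0.09480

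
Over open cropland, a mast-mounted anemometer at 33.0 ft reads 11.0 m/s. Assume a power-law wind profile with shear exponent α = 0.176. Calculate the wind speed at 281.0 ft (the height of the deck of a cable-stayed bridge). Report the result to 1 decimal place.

Power-law profile: V₂ = V₁ · (z₂/z₁)^α
V₂ = 11.0 × (281.0/33.0)^0.176 = 11.0 × (8.5152)^0.176
    = 11.0 × 1.4579 = 16.0364 m/s

16.0 m/s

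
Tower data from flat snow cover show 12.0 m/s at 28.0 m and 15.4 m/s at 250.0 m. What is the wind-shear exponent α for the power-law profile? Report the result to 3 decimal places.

Power law: V₂/V₁ = (z₂/z₁)^α ⇒ α = ln(V₂/V₁) / ln(z₂/z₁)
α = ln(15.4/12.0) / ln(250.0/28.0) = ln(1.2833) / ln(8.9286)
  = 0.24946 / 2.18926 = 0.11395

α ≈ 0.114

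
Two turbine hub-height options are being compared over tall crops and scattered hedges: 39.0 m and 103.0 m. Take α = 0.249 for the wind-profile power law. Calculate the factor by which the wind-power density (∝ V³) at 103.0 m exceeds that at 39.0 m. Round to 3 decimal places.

2.066

Speed ratio: V_B/V_A = (z_B/z_A)^α = (103.0/39.0)^0.249 = (2.6410)^0.249 = 1.27357
Power-density ratio: P_B/P_A = (V_B/V_A)³ = (1.27357)³ = 2.06569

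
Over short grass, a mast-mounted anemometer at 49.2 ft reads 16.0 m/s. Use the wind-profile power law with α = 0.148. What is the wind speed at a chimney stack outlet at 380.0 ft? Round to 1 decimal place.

Power-law profile: V₂ = V₁ · (z₂/z₁)^α
V₂ = 16.0 × (380.0/49.2)^0.148 = 16.0 × (7.7236)^0.148
    = 16.0 × 1.3533 = 21.6530 m/s

21.7 m/s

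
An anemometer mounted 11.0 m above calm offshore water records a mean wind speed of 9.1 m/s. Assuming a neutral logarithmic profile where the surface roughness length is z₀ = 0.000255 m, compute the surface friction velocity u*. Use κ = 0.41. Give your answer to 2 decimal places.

Log law: V(z) = (u*/κ) · ln(z/z₀) ⇒ u* = κ · V / ln(z/z₀)
u* = 0.41 × 9.1 / ln(11.0/0.000255) = 0.41 × 9.1 / 10.6721
   = 3.7310 / 10.6721 = 0.3496 m/s

u* ≈ 0.35 m/s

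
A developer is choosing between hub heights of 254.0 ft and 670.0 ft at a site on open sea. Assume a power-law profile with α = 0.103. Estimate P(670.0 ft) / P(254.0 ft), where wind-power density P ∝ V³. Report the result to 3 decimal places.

1.349

Speed ratio: V_B/V_A = (z_B/z_A)^α = (670.0/254.0)^0.103 = (2.6378)^0.103 = 1.10507
Power-density ratio: P_B/P_A = (V_B/V_A)³ = (1.10507)³ = 1.34947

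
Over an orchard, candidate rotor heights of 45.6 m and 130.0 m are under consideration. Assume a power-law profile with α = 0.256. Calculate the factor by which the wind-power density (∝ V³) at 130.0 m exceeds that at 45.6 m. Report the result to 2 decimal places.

Speed ratio: V_B/V_A = (z_B/z_A)^α = (130.0/45.6)^0.256 = (2.8509)^0.256 = 1.30760
Power-density ratio: P_B/P_A = (V_B/V_A)³ = (1.30760)³ = 2.23575

2.24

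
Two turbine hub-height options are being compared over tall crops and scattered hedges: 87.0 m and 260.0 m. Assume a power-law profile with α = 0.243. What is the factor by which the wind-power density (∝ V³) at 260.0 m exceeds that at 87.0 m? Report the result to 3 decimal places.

Speed ratio: V_B/V_A = (z_B/z_A)^α = (260.0/87.0)^0.243 = (2.9885)^0.243 = 1.30477
Power-density ratio: P_B/P_A = (V_B/V_A)³ = (1.30477)³ = 2.22129

2.221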